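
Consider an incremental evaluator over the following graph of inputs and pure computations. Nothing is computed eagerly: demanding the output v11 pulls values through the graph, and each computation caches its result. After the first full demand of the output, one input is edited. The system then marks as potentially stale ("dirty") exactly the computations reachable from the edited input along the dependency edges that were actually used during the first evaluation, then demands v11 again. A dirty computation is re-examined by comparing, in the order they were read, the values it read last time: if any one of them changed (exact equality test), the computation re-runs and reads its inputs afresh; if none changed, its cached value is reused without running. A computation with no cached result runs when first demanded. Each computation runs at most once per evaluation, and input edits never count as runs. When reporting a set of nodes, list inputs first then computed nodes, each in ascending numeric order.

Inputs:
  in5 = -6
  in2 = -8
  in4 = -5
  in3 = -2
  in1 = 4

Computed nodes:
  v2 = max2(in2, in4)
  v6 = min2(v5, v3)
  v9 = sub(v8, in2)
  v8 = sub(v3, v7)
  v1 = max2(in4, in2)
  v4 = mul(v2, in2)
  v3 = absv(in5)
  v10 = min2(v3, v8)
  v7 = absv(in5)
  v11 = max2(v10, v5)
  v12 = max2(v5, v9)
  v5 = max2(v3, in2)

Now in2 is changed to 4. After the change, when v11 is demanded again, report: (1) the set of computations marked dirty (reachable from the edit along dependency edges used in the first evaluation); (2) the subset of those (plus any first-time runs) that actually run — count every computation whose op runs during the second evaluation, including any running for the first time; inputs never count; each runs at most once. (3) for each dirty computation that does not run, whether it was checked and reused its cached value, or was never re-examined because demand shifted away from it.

Initial pass — values computed on the first demand:
  v3 = absv(-6) = 6
  v5 = max2(6, -8) = 6
  v7 = absv(-6) = 6
  v8 = sub(6, 6) = 0
  v10 = min2(6, 0) = 0
  v11 = max2(0, 6) = 6

Second demand — change propagation:
  v5: re-runs because in2 -8->4; new result 6 (unchanged).
  v11: re-examined; everything it read last time is the same (v10 unchanged, v5 unchanged) — cache 6 kept, no run.

The important point: v5 recomputes to an identical value, and the output ends up unchanged.

Dirty set: v5, v11.
Run set: v5 (1 run).
Re-examined without running (cache reused): v11.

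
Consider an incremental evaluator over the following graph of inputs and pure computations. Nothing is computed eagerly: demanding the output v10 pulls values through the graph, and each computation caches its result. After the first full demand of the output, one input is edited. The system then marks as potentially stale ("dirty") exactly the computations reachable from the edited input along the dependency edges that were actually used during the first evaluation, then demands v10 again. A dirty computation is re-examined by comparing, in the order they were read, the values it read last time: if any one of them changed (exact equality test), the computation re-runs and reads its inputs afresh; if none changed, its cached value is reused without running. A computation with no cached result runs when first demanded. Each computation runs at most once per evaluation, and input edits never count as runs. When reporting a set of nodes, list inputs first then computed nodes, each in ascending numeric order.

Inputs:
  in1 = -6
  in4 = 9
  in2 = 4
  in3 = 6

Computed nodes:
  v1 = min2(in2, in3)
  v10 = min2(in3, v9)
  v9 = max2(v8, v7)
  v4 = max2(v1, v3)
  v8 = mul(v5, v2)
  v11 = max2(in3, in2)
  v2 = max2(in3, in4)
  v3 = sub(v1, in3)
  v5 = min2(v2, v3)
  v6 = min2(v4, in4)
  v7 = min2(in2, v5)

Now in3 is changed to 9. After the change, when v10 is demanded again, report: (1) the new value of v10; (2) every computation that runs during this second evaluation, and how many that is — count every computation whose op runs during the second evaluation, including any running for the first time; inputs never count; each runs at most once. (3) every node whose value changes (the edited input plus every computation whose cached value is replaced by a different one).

v10 now evaluates to -5.
Run set: v1, v2, v3, v5, v7, v8, v9, v10 (8 run).
Changed values: in3, v3, v5, v7, v8, v9, v10.

Initial pass — values computed on the first demand:
  v1 = min2(4, 6) = 4
  v2 = max2(6, 9) = 9
  v3 = sub(4, 6) = -2
  v5 = min2(9, -2) = -2
  v7 = min2(4, -2) = -2
  v8 = mul(-2, 9) = -18
  v9 = max2(-18, -2) = -2
  v10 = min2(6, -2) = -2

Second demand — change propagation:
  v1: re-runs because in3 6->9; new result 4 (unchanged).
  v2: re-runs because in3 6->9; new result 9 (unchanged).
  v3: re-runs because in3 6->9; new result -5.
  v5: re-runs because v3 -2->-5; new result -5.
  v7: re-runs because v5 -2->-5; new result -5.
  v8: re-runs because v5 -2->-5; new result -45.
  v9: re-runs because v8 -18->-45; v7 -2->-5; new result -5.
  v10: re-runs because in3 6->9; v9 -2->-5; new result -5.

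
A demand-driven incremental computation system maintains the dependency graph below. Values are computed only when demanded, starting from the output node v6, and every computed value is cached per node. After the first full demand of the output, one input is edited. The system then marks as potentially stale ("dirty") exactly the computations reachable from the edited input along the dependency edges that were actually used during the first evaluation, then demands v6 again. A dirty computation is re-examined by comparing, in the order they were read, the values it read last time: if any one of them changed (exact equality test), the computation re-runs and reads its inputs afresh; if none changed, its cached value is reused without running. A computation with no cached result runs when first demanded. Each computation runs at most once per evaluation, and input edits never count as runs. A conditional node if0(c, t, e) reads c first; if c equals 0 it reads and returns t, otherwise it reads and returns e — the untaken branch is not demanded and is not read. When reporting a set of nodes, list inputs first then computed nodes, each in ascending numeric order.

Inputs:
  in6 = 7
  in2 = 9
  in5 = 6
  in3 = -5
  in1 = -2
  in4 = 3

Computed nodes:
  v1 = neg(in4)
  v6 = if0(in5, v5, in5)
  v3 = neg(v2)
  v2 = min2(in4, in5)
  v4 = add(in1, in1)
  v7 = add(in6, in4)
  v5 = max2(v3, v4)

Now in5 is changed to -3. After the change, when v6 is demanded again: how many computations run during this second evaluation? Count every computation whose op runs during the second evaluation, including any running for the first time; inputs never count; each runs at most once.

First evaluation (everything demanded from the output):
  v6 = if0(in5=6 -> else branch in5) = 6

Propagation after the edit:
  v6: runs — in5 6->-3; in5 6->-3; result -3.

Computations that run: v6 — 1 in total.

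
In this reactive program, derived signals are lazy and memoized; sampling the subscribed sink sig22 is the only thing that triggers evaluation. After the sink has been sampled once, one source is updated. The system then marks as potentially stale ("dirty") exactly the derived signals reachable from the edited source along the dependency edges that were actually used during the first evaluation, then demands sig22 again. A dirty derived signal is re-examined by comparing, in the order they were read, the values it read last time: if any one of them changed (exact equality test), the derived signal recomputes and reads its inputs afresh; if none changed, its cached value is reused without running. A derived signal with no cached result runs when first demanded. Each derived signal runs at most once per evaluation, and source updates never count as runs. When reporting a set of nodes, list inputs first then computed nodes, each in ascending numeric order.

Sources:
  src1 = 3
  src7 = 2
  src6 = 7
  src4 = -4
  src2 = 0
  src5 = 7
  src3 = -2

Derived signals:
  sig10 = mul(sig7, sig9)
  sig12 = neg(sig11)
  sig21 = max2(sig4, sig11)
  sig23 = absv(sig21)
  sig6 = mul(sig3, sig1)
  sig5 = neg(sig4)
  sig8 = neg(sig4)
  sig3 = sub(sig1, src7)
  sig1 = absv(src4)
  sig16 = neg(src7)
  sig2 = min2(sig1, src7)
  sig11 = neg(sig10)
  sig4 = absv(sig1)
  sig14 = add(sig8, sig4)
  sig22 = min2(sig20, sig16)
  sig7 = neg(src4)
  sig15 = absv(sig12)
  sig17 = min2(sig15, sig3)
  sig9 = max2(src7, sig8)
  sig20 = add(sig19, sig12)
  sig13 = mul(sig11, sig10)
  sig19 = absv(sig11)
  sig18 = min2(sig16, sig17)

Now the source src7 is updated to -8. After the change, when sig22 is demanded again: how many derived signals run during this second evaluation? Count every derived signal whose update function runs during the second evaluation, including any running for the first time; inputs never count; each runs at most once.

First demand of the output computes:
  sig1 = absv(-4) = 4
  sig4 = absv(4) = 4
  sig7 = neg(-4) = 4
  sig8 = neg(4) = -4
  sig9 = max2(2, -4) = 2
  sig10 = mul(4, 2) = 8
  sig11 = neg(8) = -8
  sig12 = neg(-8) = 8
  sig16 = neg(2) = -2
  sig19 = absv(-8) = 8
  sig20 = add(8, 8) = 16
  sig22 = min2(16, -2) = -2

After the edit, cleaning proceeds:
  sig9: a read changed (src7 2->-8) — executes, giving -4.
  sig10: a read changed (sig9 2->-4) — executes, giving -16.
  sig11: a read changed (sig10 8->-16) — executes, giving 16.
  sig12: a read changed (sig11 -8->16) — executes, giving -16.
  sig16: a read changed (src7 2->-8) — executes, giving 8.
  sig19: a read changed (sig11 -8->16) — executes, giving 16.
  sig20: a read changed (sig19 8->16; sig12 8->-16) — executes, giving 0.
  sig22: a read changed (sig20 16->0; sig16 -2->8) — executes, giving 0.

8 derived signals run: sig9, sig10, sig11, sig12, sig16, sig19, sig20, sig22.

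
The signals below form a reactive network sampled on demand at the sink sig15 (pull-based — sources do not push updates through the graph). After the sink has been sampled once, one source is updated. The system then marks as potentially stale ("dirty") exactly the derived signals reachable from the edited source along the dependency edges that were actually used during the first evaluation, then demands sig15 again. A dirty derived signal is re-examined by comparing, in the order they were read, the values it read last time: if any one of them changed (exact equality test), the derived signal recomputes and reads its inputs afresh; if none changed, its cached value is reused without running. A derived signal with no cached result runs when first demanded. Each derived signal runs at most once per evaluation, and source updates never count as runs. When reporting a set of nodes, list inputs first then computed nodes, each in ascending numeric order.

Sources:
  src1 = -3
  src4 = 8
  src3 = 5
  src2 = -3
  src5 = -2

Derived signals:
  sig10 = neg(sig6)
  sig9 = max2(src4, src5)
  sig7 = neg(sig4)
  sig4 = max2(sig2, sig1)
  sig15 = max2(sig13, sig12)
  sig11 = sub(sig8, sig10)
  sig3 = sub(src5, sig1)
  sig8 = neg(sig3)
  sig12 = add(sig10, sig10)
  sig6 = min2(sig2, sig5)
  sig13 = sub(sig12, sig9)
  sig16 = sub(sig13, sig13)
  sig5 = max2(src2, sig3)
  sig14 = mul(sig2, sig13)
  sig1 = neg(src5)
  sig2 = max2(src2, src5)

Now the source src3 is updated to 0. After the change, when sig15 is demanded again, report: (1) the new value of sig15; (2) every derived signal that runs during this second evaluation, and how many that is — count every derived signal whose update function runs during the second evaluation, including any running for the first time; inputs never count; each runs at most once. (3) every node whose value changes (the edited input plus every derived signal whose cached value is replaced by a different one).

sig15 now evaluates to 6.
Run set: none (0 run).
Changed values: src3.
The important point: nothing the output needs ever reads src3, so the edit is invisible to it.

Initial pass — values computed on the first demand:
  sig1 = neg(-2) = 2
  sig2 = max2(-3, -2) = -2
  sig3 = sub(-2, 2) = -4
  sig5 = max2(-3, -4) = -3
  sig6 = min2(-2, -3) = -3
  sig9 = max2(8, -2) = 8
  sig10 = neg(-3) = 3
  sig12 = add(3, 3) = 6
  sig13 = sub(6, 8) = -2
  sig15 = max2(-2, 6) = 6

Second demand — change propagation:
  no demanded computation ever read src3, so the edit dirties nothing and nothing runs.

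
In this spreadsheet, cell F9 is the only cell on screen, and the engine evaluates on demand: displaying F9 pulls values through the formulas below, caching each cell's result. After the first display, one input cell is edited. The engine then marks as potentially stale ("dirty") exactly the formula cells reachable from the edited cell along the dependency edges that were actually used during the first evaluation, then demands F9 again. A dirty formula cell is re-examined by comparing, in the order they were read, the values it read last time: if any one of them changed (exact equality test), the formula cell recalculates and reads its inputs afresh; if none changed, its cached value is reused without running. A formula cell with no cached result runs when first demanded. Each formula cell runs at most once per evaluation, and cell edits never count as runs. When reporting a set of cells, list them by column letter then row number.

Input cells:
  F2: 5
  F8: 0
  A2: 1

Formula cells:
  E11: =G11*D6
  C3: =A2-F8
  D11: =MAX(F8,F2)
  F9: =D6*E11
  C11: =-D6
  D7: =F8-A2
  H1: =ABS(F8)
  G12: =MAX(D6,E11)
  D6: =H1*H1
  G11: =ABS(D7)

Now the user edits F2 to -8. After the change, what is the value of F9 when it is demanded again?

F9 now evaluates to 0.
The important point: nothing the output needs ever reads F2, so the edit is invisible to it.

Initial pass — values computed on the first demand:
  D7 = 0 - 1 = -1
  G11 = ABS(-1) = 1
  H1 = ABS(0) = 0
  D6 = 0 * 0 = 0
  E11 = 1 * 0 = 0
  F9 = 0 * 0 = 0

Second demand — change propagation:
  no demanded computation ever read F2, so the edit dirties nothing and nothing runs.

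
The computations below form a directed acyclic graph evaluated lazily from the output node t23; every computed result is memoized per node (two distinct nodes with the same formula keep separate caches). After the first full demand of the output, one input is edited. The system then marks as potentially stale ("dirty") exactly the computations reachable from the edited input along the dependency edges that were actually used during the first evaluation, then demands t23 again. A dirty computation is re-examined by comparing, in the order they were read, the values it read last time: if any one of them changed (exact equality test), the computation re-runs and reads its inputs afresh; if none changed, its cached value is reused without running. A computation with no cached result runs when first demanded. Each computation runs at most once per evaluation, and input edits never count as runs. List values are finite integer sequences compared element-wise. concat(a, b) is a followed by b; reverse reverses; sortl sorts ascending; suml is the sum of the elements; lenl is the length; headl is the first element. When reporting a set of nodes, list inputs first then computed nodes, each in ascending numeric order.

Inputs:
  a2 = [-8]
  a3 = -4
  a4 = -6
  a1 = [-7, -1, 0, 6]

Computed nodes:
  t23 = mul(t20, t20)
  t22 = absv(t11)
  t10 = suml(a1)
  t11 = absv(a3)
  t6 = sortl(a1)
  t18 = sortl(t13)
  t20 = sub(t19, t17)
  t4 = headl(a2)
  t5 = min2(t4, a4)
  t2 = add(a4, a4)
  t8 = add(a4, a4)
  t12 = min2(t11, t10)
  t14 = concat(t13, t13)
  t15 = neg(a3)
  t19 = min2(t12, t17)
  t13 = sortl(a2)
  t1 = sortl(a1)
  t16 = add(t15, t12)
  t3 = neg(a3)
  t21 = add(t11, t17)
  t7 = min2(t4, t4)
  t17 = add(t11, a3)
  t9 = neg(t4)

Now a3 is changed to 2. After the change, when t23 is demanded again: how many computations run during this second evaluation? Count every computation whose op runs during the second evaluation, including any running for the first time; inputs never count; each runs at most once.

6 computations run: t11, t12, t17, t19, t20, t23.

First demand of the output computes:
  t10 = suml([-7, -1, 0, 6]) = -2
  t11 = absv(-4) = 4
  t12 = min2(4, -2) = -2
  t17 = add(4, -4) = 0
  t19 = min2(-2, 0) = -2
  t20 = sub(-2, 0) = -2
  t23 = mul(-2, -2) = 4

After the edit, cleaning proceeds:
  t11: a read changed (a3 -4->2) — executes, giving 2.
  t12: a read changed (t11 4->2) — executes, giving -2 — identical to its old value.
  t17: a read changed (t11 4->2; a3 -4->2) — executes, giving 4.
  t19: a read changed (t17 0->4) — executes, giving -2 — identical to its old value.
  t20: a read changed (t17 0->4) — executes, giving -6.
  t23: a read changed (t20 -2->-6; t20 -2->-6) — executes, giving 36.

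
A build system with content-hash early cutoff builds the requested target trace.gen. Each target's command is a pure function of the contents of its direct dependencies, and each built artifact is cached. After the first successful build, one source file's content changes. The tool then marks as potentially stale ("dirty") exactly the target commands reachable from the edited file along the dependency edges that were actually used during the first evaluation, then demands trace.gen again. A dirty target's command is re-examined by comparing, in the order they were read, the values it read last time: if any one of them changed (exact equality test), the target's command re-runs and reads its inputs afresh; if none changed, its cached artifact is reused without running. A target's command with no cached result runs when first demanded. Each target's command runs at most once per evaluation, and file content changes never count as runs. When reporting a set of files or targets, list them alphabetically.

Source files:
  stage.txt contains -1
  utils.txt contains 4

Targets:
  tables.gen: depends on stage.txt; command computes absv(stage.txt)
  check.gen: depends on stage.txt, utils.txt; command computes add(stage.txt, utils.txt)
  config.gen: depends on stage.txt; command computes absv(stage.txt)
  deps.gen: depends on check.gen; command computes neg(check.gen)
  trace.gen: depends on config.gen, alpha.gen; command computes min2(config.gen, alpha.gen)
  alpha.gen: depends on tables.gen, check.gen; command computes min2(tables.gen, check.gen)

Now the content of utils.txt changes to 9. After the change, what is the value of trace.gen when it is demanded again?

First evaluation (everything demanded from the output):
  check.gen = add(-1, 4) = 3
  config.gen = absv(-1) = 1
  tables.gen = absv(-1) = 1
  alpha.gen = min2(1, 3) = 1
  trace.gen = min2(1, 1) = 1

Propagation after the edit:
  check.gen: runs — utils.txt 4->9; result 8.
  alpha.gen: runs — check.gen 3->8; result 1 (same value as before).
  trace.gen: checked — values it read are unchanged (config.gen unchanged, alpha.gen unchanged); reused cached 1 without running.

Key observation: the change is absorbed at alpha.gen — it re-runs but produces the same value, and the output's value is unchanged.

New value of trace.gen: 1.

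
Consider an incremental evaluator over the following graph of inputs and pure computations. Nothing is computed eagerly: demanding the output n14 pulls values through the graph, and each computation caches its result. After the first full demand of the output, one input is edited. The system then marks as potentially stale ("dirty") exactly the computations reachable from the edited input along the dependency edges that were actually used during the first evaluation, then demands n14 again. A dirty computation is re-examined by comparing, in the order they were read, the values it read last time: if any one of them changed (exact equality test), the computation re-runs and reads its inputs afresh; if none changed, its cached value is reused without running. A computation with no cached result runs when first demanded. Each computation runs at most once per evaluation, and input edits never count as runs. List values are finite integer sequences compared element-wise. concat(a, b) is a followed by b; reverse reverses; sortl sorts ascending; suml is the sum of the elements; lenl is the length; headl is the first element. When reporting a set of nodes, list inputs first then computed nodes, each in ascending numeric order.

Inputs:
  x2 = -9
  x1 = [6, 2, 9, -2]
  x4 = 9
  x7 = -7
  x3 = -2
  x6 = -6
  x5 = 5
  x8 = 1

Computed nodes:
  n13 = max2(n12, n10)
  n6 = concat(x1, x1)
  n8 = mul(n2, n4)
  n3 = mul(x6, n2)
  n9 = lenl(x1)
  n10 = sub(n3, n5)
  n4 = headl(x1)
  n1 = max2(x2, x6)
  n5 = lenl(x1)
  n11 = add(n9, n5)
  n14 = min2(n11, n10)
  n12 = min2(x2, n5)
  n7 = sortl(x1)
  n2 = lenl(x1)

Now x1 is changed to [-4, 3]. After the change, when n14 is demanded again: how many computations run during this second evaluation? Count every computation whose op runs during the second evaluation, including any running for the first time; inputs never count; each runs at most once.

Initial pass — values computed on the first demand:
  n2 = lenl([6, 2, 9, -2]) = 4
  n3 = mul(-6, 4) = -24
  n5 = lenl([6, 2, 9, -2]) = 4
  n9 = lenl([6, 2, 9, -2]) = 4
  n10 = sub(-24, 4) = -28
  n11 = add(4, 4) = 8
  n14 = min2(8, -28) = -28

Second demand — change propagation:
  n2: re-runs because x1 [6, 2, 9, -2]->[-4, 3]; new result 2.
  n3: re-runs because n2 4->2; new result -12.
  n5: re-runs because x1 [6, 2, 9, -2]->[-4, 3]; new result 2.
  n9: re-runs because x1 [6, 2, 9, -2]->[-4, 3]; new result 2.
  n10: re-runs because n3 -24->-12; n5 4->2; new result -14.
  n11: re-runs because n9 4->2; n5 4->2; new result 4.
  n14: re-runs because n11 8->4; n10 -28->-14; new result -14.

Run set: n2, n3, n5, n9, n10, n11, n14 (7 run).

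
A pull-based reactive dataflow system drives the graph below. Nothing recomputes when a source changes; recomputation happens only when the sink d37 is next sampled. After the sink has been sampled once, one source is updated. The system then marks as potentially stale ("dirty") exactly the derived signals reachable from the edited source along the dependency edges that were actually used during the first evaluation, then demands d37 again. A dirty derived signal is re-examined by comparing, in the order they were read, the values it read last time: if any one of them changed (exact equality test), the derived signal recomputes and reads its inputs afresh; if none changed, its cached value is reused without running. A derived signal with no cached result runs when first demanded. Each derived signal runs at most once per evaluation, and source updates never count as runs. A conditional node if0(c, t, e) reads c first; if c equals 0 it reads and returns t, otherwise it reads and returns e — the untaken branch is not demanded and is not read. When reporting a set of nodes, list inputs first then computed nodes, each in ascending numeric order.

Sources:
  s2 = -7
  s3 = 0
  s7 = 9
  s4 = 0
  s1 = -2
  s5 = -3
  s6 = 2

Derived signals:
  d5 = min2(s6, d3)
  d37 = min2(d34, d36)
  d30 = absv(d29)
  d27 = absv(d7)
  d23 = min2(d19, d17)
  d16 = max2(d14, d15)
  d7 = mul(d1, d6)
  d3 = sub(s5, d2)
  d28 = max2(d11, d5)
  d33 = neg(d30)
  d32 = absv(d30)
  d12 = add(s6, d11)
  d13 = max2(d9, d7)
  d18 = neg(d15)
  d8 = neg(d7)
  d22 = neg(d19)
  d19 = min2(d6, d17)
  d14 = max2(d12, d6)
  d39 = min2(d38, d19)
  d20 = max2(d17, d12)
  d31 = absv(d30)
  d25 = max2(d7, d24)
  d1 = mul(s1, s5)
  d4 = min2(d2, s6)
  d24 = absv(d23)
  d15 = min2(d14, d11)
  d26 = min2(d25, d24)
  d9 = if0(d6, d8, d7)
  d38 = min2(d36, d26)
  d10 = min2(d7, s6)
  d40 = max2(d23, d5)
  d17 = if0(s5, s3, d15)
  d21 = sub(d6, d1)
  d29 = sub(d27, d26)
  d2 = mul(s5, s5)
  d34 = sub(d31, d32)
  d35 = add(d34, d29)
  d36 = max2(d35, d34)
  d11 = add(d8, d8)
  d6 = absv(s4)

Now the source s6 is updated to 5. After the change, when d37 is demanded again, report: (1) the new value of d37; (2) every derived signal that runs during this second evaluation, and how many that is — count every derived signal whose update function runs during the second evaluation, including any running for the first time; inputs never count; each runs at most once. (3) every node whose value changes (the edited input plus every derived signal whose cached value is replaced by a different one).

First evaluation (everything demanded from the output):
  d1 = mul(-2, -3) = 6
  d6 = absv(0) = 0
  d7 = mul(6, 0) = 0
  d8 = neg(0) = 0
  d11 = add(0, 0) = 0
  d12 = add(2, 0) = 2
  d14 = max2(2, 0) = 2
  d15 = min2(2, 0) = 0
  d17 = if0(s5=-3 -> else branch d15) = 0
  d19 = min2(0, 0) = 0
  d23 = min2(0, 0) = 0
  d24 = absv(0) = 0
  d25 = max2(0, 0) = 0
  d26 = min2(0, 0) = 0
  d27 = absv(0) = 0
  d29 = sub(0, 0) = 0
  d30 = absv(0) = 0
  d31 = absv(0) = 0
  d32 = absv(0) = 0
  d34 = sub(0, 0) = 0
  d35 = add(0, 0) = 0
  d36 = max2(0, 0) = 0
  d37 = min2(0, 0) = 0

Propagation after the edit:
  d12: runs — s6 2->5; result 5.
  d14: runs — d12 2->5; result 5.
  d15: runs — d14 2->5; result 0 (same value as before).
  d17: checked — values it read are unchanged (s5 unchanged, d15 unchanged); reused cached 0 without running.
  d19: checked — values it read are unchanged (d6 unchanged, d17 unchanged); reused cached 0 without running.
  d23: checked — values it read are unchanged (d19 unchanged, d17 unchanged); reused cached 0 without running.
  d24: checked — values it read are unchanged (d23 unchanged); reused cached 0 without running.
  d25: checked — values it read are unchanged (d7 unchanged, d24 unchanged); reused cached 0 without running.
  d26: checked — values it read are unchanged (d25 unchanged, d24 unchanged); reused cached 0 without running.
  d29: checked — values it read are unchanged (d27 unchanged, d26 unchanged); reused cached 0 without running.
  d30: checked — values it read are unchanged (d29 unchanged); reused cached 0 without running.
  d31: checked — values it read are unchanged (d30 unchanged); reused cached 0 without running.
  d32: checked — values it read are unchanged (d30 unchanged); reused cached 0 without running.
  d34: checked — values it read are unchanged (d31 unchanged, d32 unchanged); reused cached 0 without running.
  d35: checked — values it read are unchanged (d34 unchanged, d29 unchanged); reused cached 0 without running.
  d36: checked — values it read are unchanged (d35 unchanged, d34 unchanged); reused cached 0 without running.
  d37: checked — values it read are unchanged (d34 unchanged, d36 unchanged); reused cached 0 without running.

Key observation: the change is absorbed at d15 — it re-runs but produces the same value, and the output's value is unchanged.

New value of d37: 0.
Derived signals that run: d12, d14, d15 — 3 in total.
Values that change: s6, d12, d14.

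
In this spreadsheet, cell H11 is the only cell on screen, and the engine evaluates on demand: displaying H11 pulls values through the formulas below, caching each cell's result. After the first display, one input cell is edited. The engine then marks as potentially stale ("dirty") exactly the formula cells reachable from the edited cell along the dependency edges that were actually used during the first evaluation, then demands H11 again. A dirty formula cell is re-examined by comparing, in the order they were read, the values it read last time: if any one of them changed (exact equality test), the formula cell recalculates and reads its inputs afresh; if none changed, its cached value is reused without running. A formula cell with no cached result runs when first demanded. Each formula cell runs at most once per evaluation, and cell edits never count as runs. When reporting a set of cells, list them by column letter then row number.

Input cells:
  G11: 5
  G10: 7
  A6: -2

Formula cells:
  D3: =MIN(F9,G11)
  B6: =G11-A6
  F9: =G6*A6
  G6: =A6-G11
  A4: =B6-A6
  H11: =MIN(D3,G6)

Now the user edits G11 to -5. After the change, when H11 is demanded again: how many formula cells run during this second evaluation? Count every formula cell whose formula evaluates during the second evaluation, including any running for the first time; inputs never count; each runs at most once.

Initial pass — values computed on the first demand:
  G6 = -2 - 5 = -7
  F9 = -7 * -2 = 14
  D3 = MIN(14, 5) = 5
  H11 = MIN(5, -7) = -7

Second demand — change propagation:
  G6: re-runs because G11 5->-5; new result 3.
  F9: re-runs because G6 -7->3; new result -6.
  D3: re-runs because F9 14->-6; G11 5->-5; new result -6.
  H11: re-runs because D3 5->-6; G6 -7->3; new result -6.

Run set: D3, F9, G6, H11 (4 run).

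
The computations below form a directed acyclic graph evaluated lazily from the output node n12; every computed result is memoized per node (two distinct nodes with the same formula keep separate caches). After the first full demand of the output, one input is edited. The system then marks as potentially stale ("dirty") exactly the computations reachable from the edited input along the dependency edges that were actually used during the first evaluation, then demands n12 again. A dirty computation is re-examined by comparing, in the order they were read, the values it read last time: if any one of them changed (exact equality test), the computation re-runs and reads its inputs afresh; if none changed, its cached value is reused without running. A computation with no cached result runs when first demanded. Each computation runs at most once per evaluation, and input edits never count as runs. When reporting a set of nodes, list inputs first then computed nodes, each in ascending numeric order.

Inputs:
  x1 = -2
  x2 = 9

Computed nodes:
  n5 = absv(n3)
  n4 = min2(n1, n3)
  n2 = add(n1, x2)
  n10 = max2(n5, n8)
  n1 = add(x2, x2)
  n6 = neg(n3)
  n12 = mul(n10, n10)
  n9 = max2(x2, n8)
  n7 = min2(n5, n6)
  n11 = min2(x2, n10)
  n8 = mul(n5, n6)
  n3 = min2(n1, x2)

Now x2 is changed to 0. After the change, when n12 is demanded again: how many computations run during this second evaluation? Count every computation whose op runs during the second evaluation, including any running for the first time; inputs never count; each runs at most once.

First demand of the output computes:
  n1 = add(9, 9) = 18
  n3 = min2(18, 9) = 9
  n5 = absv(9) = 9
  n6 = neg(9) = -9
  n8 = mul(9, -9) = -81
  n10 = max2(9, -81) = 9
  n12 = mul(9, 9) = 81

After the edit, cleaning proceeds:
  n1: a read changed (x2 9->0; x2 9->0) — executes, giving 0.
  n3: a read changed (n1 18->0; x2 9->0) — executes, giving 0.
  n5: a read changed (n3 9->0) — executes, giving 0.
  n6: a read changed (n3 9->0) — executes, giving 0.
  n8: a read changed (n5 9->0; n6 -9->0) — executes, giving 0.
  n10: a read changed (n5 9->0; n8 -81->0) — executes, giving 0.
  n12: a read changed (n10 9->0; n10 9->0) — executes, giving 0.

7 computations run: n1, n3, n5, n6, n8, n10, n12.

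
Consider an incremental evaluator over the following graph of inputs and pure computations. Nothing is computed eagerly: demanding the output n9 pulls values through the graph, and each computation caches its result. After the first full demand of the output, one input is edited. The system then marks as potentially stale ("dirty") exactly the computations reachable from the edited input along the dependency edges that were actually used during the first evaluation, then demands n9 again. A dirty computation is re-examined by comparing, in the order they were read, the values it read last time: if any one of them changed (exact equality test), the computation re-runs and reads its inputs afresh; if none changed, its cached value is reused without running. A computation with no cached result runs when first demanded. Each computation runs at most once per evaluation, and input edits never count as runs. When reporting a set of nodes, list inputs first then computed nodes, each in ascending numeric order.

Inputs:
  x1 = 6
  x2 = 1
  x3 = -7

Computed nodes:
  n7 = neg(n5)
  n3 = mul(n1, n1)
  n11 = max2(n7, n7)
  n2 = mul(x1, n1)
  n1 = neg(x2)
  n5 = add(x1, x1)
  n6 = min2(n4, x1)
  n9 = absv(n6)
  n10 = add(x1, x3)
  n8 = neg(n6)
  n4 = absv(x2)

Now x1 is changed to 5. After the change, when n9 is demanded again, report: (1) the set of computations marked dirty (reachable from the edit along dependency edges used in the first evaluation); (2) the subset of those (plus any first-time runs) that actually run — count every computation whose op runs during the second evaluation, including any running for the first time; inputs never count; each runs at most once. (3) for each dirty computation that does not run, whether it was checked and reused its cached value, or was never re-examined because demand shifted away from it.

Dirty set: n6, n9.
Run set: n6 (1 run).
Re-examined without running (cache reused): n9.
The important point: n6 recomputes to an identical value, and the output ends up unchanged.

Initial pass — values computed on the first demand:
  n4 = absv(1) = 1
  n6 = min2(1, 6) = 1
  n9 = absv(1) = 1

Second demand — change propagation:
  n6: re-runs because x1 6->5; new result 1 (unchanged).
  n9: re-examined; everything it read last time is the same (n6 unchanged) — cache 1 kept, no run.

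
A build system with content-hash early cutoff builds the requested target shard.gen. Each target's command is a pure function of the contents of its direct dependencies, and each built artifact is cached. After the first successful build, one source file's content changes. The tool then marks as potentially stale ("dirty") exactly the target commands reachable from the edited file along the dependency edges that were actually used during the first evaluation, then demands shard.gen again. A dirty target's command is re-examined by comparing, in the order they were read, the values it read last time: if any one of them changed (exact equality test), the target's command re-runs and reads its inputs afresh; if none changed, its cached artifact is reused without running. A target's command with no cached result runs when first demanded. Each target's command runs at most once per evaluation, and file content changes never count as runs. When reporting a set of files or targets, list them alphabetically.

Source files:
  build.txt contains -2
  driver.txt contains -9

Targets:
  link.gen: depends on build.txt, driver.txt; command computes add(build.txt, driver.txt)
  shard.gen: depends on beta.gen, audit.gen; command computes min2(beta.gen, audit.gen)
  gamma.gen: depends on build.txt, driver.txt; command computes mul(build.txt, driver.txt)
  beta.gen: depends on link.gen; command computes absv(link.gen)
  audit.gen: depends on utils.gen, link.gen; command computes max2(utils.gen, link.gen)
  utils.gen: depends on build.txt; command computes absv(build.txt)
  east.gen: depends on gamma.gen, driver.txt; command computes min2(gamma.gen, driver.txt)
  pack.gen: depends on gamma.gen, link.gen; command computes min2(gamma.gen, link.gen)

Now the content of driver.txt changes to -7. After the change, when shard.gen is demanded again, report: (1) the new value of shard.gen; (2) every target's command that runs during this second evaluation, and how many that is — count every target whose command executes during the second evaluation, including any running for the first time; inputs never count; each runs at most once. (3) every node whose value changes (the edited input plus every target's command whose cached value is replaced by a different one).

First evaluation (everything demanded from the output):
  link.gen = add(-2, -9) = -11
  beta.gen = absv(-11) = 11
  utils.gen = absv(-2) = 2
  audit.gen = max2(2, -11) = 2
  shard.gen = min2(11, 2) = 2

Propagation after the edit:
  link.gen: runs — driver.txt -9->-7; result -9.
  audit.gen: runs — link.gen -11->-9; result 2 (same value as before).
  beta.gen: runs — link.gen -11->-9; result 9.
  shard.gen: runs — beta.gen 11->9; result 2 (same value as before).

New value of shard.gen: 2.
Target commands that run: audit.gen, beta.gen, link.gen, shard.gen — 4 in total.
Values that change: beta.gen, driver.txt, link.gen.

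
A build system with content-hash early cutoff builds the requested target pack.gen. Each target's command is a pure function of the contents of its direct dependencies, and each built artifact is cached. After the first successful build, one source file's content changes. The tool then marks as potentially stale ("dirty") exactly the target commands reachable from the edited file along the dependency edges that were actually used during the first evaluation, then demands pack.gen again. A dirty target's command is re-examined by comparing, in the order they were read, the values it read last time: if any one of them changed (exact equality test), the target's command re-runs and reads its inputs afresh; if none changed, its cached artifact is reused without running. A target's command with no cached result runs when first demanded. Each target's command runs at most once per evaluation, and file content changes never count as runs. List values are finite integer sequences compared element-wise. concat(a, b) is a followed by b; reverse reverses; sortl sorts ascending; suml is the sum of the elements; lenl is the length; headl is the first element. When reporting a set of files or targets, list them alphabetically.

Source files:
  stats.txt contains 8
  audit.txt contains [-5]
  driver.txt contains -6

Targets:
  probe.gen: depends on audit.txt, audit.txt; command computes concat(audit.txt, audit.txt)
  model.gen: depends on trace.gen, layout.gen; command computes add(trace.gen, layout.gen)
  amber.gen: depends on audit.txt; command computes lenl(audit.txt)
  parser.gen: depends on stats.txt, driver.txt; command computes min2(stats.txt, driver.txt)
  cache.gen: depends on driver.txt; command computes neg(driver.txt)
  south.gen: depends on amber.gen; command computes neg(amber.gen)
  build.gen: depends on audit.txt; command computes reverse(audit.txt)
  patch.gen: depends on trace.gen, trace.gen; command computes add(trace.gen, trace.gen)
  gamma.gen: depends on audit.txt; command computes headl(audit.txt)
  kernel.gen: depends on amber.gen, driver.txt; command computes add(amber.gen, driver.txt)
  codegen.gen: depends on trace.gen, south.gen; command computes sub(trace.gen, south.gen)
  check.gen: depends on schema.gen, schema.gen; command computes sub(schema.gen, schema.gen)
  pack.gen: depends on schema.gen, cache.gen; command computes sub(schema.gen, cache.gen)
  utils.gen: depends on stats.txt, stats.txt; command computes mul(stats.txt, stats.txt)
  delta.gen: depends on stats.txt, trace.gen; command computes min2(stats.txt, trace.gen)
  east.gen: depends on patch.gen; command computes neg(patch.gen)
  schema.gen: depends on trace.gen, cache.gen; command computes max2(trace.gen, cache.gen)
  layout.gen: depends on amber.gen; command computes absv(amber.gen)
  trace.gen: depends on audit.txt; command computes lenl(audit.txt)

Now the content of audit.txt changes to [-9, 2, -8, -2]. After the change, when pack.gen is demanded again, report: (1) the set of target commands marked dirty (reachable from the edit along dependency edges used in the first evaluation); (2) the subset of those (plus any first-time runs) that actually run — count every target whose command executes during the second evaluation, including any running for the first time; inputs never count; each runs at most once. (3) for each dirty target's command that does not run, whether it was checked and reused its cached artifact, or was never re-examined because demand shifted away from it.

First evaluation (everything demanded from the output):
  cache.gen = neg(-6) = 6
  trace.gen = lenl([-5]) = 1
  schema.gen = max2(1, 6) = 6
  pack.gen = sub(6, 6) = 0

Propagation after the edit:
  trace.gen: runs — audit.txt [-5]->[-9, 2, -8, -2]; result 4.
  schema.gen: runs — trace.gen 1->4; result 6 (same value as before).
  pack.gen: checked — values it read are unchanged (schema.gen unchanged, cache.gen unchanged); reused cached 0 without running.

Key observation: the change is absorbed at schema.gen — it re-runs but produces the same value, and the output's value is unchanged.

Marked dirty: pack.gen, schema.gen, trace.gen.
Target commands that run: schema.gen, trace.gen — 2 in total.
Checked but reused from cache: pack.gen.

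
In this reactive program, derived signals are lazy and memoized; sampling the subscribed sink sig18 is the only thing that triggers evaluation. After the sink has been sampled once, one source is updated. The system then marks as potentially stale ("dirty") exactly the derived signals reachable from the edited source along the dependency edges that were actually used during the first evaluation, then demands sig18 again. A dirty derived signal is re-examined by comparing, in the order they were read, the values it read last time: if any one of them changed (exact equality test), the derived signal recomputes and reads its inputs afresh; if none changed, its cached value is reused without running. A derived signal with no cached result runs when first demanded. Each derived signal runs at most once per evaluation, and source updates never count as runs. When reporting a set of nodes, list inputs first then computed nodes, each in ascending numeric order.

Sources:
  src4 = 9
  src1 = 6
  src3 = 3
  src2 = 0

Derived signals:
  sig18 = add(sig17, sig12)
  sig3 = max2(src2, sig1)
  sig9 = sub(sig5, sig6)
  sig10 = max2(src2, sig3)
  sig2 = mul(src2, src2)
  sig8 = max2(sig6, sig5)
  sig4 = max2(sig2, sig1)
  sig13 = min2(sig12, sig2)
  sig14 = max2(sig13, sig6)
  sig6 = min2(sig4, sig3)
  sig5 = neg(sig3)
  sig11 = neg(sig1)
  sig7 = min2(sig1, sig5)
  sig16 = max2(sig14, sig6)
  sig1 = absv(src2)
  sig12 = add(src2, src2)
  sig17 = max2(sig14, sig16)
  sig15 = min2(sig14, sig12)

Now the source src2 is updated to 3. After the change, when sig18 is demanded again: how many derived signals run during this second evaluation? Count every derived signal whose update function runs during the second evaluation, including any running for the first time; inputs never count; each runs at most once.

11 derived signals run: sig1, sig2, sig3, sig4, sig6, sig12, sig13, sig14, sig16, sig17, sig18.

First demand of the output computes:
  sig1 = absv(0) = 0
  sig2 = mul(0, 0) = 0
  sig3 = max2(0, 0) = 0
  sig4 = max2(0, 0) = 0
  sig6 = min2(0, 0) = 0
  sig12 = add(0, 0) = 0
  sig13 = min2(0, 0) = 0
  sig14 = max2(0, 0) = 0
  sig16 = max2(0, 0) = 0
  sig17 = max2(0, 0) = 0
  sig18 = add(0, 0) = 0

After the edit, cleaning proceeds:
  sig1: a read changed (src2 0->3) — executes, giving 3.
  sig2: a read changed (src2 0->3; src2 0->3) — executes, giving 9.
  sig3: a read changed (src2 0->3; sig1 0->3) — executes, giving 3.
  sig4: a read changed (sig2 0->9; sig1 0->3) — executes, giving 9.
  sig6: a read changed (sig4 0->9; sig3 0->3) — executes, giving 3.
  sig12: a read changed (src2 0->3; src2 0->3) — executes, giving 6.
  sig13: a read changed (sig12 0->6; sig2 0->9) — executes, giving 6.
  sig14: a read changed (sig13 0->6; sig6 0->3) — executes, giving 6.
  sig16: a read changed (sig14 0->6; sig6 0->3) — executes, giving 6.
  sig17: a read changed (sig14 0->6; sig16 0->6) — executes, giving 6.
  sig18: a read changed (sig17 0->6; sig12 0->6) — executes, giving 12.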